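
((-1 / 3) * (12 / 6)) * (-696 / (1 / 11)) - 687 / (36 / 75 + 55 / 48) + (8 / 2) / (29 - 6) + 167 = 217572187 / 44873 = 4848.62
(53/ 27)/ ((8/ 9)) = 2.21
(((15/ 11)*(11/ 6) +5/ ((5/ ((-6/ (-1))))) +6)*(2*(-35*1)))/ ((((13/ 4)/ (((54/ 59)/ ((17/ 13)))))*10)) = -21924/ 1003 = -21.86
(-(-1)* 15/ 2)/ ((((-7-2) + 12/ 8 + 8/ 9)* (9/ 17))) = -15/ 7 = -2.14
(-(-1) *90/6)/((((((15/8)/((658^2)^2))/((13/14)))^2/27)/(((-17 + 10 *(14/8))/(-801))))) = -969589180201674467821568/445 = -2178852090340841500722.62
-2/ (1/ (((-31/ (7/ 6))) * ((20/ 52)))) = 1860/ 91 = 20.44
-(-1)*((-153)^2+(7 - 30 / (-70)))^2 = 26868127225 / 49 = 548329127.04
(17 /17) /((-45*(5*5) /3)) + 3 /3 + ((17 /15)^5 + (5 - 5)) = 2177207 /759375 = 2.87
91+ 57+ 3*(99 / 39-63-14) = -980 / 13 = -75.38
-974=-974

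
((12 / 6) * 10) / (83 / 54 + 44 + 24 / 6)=216 / 535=0.40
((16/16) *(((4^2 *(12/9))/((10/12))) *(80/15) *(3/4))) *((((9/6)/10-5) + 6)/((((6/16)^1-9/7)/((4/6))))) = -329728/3825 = -86.20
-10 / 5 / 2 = -1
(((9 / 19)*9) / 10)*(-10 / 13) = -81 / 247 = -0.33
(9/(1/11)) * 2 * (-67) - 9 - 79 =-13354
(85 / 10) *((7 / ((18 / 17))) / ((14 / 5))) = 1445 / 72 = 20.07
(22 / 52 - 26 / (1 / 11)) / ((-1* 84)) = 2475 / 728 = 3.40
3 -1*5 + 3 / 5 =-7 / 5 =-1.40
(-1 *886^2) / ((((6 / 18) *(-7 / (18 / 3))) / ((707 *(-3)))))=-4281368184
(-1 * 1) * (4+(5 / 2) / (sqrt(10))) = -4 - sqrt(10) / 4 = -4.79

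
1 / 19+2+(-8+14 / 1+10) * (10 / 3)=3157 / 57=55.39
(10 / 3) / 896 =5 / 1344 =0.00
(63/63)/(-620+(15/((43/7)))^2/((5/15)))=-1849/1113305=-0.00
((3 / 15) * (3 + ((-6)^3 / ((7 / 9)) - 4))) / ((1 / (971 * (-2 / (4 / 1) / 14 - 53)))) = 562643037 / 196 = 2870627.74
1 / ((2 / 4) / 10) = 20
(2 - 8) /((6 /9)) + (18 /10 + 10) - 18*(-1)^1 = 104 /5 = 20.80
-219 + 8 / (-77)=-16871 / 77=-219.10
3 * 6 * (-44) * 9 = -7128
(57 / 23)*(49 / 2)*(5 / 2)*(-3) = -41895 / 92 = -455.38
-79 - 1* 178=-257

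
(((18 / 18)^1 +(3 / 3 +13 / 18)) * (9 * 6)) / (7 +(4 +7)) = 49 / 6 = 8.17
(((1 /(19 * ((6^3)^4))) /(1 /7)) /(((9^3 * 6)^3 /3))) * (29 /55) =0.00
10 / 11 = 0.91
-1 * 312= -312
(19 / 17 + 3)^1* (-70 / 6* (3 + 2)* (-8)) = 98000 / 51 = 1921.57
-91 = -91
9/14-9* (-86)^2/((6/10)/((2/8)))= -388281/14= -27734.36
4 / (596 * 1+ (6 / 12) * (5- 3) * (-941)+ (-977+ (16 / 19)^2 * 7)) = -722 / 237725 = -0.00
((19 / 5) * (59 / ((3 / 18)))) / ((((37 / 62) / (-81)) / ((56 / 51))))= -630522144 / 3145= -200483.99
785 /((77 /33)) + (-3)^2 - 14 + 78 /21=2346 /7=335.14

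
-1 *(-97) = 97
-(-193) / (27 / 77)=550.41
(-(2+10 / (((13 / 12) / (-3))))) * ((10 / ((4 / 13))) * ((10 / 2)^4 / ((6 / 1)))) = 86979.17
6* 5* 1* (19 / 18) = 95 / 3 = 31.67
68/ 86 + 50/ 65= 872/ 559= 1.56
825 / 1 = 825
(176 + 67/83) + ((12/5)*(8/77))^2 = 2175966803/12302675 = 176.87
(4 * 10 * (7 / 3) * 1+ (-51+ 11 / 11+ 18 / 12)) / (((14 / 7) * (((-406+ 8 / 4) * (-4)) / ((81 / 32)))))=7263 / 206848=0.04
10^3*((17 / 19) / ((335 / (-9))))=-30600 / 1273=-24.04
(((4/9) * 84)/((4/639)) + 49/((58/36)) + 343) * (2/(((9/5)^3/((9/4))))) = 22973125/4698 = 4889.98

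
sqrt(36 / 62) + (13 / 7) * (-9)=-117 / 7 + 3 * sqrt(62) / 31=-15.95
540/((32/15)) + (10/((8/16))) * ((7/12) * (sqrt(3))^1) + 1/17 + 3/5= 35 * sqrt(3)/3 + 172573/680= 273.99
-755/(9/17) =-12835/9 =-1426.11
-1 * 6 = -6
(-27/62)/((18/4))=-0.10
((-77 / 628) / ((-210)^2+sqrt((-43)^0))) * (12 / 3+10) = -539 / 13847714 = -0.00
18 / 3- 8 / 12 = 16 / 3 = 5.33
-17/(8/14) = -29.75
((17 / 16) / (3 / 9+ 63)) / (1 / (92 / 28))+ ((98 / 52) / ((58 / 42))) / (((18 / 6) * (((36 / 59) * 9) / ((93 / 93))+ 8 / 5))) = 500433683 / 4195798880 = 0.12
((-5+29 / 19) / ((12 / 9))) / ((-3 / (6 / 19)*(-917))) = -99 / 331037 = -0.00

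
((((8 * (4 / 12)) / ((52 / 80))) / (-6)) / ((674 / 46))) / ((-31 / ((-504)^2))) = 382.39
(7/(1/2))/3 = 14/3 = 4.67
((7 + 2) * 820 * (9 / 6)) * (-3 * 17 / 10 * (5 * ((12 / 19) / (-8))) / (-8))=-846855 / 304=-2785.71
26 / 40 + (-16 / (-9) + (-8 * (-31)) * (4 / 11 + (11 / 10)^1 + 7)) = 4160791 / 1980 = 2101.41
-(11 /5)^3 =-1331 /125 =-10.65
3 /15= 0.20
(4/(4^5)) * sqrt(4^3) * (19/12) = 19/384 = 0.05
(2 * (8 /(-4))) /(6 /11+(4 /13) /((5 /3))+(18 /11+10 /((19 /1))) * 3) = -27170 /49029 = -0.55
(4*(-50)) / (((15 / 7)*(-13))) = 280 / 39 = 7.18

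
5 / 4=1.25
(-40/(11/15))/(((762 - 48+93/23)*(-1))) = 920/12111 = 0.08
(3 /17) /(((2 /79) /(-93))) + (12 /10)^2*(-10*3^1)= -117549 /170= -691.46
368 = 368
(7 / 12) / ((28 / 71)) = 71 / 48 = 1.48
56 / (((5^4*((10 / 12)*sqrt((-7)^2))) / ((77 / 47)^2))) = 284592 / 6903125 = 0.04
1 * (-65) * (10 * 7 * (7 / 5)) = -6370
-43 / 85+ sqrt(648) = -43 / 85+ 18*sqrt(2) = 24.95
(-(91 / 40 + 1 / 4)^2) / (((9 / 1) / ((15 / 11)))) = -10201 / 10560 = -0.97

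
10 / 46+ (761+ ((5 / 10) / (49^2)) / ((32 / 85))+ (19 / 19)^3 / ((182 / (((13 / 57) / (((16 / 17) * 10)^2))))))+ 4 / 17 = 2086204992149857 / 2739767654400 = 761.45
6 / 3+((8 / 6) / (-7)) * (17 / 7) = 226 / 147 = 1.54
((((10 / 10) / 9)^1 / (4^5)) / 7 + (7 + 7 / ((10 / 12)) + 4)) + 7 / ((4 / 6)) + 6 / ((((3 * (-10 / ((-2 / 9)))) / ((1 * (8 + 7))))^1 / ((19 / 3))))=1222941 / 35840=34.12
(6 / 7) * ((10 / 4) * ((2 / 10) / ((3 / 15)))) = 15 / 7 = 2.14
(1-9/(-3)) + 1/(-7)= 27/7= 3.86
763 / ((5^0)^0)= 763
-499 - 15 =-514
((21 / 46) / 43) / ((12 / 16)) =14 / 989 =0.01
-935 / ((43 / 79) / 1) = -73865 / 43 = -1717.79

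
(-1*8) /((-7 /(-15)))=-120 /7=-17.14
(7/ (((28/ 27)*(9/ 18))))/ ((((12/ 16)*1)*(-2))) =-9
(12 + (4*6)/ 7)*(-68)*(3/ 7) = -22032/ 49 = -449.63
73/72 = 1.01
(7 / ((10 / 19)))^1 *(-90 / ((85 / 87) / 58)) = -6040062 / 85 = -71059.55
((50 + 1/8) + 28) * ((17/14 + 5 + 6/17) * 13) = 6669.84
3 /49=0.06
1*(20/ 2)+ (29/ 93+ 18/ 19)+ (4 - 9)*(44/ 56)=181345/ 24738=7.33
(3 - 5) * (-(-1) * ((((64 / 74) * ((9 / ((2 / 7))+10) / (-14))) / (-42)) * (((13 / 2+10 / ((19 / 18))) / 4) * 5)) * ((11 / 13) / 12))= -2770955 / 16121196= -0.17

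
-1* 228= -228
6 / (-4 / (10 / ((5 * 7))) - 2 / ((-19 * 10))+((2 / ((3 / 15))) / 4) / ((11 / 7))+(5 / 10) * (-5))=-0.40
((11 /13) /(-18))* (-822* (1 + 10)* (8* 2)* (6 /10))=265232 /65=4080.49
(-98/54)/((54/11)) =-539/1458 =-0.37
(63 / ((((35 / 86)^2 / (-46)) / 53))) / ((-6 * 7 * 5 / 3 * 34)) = 40570758 / 104125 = 389.64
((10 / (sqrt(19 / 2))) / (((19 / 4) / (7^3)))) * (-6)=-82320 * sqrt(38) / 361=-1405.69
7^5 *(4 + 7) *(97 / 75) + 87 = 17939594 / 75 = 239194.59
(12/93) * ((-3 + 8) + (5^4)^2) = 1562520/31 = 50403.87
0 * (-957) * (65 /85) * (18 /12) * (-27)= 0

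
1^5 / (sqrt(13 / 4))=2 * sqrt(13) / 13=0.55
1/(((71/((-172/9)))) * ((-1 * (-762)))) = -86/243459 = -0.00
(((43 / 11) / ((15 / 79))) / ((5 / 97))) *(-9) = -988527 / 275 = -3594.64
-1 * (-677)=677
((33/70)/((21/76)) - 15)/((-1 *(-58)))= -3257/14210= -0.23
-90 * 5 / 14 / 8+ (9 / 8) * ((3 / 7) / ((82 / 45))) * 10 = -225 / 164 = -1.37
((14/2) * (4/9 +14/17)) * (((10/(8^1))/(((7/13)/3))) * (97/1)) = 611585/102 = 5995.93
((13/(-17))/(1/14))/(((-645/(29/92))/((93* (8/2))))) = 163618/84065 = 1.95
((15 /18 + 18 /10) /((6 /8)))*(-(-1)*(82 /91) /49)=12956 /200655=0.06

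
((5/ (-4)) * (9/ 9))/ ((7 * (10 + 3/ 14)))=-5/ 286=-0.02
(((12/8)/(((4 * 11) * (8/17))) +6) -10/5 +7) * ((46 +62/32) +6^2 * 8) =3719.65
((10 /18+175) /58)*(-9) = -790 /29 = -27.24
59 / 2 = 29.50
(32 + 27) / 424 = 59 / 424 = 0.14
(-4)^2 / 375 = 16 / 375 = 0.04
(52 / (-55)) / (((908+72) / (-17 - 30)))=611 / 13475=0.05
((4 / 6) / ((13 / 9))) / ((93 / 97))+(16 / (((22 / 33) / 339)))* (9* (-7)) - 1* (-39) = -206548993 / 403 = -512528.52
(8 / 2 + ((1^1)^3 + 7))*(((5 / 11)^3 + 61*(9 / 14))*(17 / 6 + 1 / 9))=38820857 / 27951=1388.89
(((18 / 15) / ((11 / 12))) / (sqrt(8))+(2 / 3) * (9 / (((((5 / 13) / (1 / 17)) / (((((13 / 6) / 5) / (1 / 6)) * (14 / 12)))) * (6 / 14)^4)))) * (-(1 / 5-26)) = 2322 * sqrt(2) / 275+122136469 / 57375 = 2140.68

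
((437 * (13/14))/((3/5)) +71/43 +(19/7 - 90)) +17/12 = 592.09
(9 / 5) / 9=1 / 5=0.20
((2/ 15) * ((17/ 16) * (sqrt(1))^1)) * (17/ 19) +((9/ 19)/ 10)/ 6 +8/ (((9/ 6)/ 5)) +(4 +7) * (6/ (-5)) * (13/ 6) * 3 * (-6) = 541.60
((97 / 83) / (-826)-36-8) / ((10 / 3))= -9049947 / 685580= -13.20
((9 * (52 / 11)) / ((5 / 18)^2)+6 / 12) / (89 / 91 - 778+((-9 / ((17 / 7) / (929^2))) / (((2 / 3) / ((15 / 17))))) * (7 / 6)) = -15965544322 / 142890609171475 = -0.00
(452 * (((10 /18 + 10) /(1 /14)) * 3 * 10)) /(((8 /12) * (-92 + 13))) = -38048.10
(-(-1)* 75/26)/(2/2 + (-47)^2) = 15/11492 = 0.00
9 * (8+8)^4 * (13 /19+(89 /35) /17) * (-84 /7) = -66716172288 /11305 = -5901474.77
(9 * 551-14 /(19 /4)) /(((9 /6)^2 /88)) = 33146080 /171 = 193836.73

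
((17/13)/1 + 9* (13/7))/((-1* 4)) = -410/91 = -4.51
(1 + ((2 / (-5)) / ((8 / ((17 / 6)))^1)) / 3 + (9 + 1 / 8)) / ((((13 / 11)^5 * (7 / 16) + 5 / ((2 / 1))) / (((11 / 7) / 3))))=12854446616 / 8543830995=1.50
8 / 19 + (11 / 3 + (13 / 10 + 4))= 5351 / 570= 9.39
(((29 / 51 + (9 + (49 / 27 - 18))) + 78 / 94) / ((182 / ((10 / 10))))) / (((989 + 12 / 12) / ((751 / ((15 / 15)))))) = -6696667 / 277644510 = -0.02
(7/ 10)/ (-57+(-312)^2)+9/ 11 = 8755907/ 10701570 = 0.82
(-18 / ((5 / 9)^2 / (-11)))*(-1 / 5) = -16038 / 125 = -128.30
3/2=1.50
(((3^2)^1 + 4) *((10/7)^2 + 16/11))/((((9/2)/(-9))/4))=-195936/539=-363.52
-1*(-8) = 8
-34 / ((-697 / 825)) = 1650 / 41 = 40.24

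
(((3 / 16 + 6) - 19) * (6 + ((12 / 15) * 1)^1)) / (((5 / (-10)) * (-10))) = -697 / 40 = -17.42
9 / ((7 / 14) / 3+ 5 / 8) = 216 / 19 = 11.37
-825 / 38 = -21.71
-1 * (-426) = 426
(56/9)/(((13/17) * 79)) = 952/9243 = 0.10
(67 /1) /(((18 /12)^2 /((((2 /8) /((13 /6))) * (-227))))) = -30418 /39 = -779.95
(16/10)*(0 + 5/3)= 8/3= 2.67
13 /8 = 1.62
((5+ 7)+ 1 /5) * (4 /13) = 244 /65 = 3.75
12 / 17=0.71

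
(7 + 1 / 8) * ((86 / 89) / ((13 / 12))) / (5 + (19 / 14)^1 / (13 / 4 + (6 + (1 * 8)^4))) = 1.27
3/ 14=0.21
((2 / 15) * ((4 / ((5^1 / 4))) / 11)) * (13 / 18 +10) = 3088 / 7425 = 0.42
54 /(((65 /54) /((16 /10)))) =71.78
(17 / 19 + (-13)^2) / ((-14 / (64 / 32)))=-3228 / 133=-24.27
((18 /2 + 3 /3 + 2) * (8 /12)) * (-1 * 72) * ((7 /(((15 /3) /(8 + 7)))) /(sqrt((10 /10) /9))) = -36288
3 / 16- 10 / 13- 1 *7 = -1577 / 208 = -7.58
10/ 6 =1.67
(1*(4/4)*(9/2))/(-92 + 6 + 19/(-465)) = -4185/80018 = -0.05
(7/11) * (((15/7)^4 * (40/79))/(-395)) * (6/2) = -1215000/23547293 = -0.05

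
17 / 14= 1.21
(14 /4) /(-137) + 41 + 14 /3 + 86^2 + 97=6196763 /822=7538.64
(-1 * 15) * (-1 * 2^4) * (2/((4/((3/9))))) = 40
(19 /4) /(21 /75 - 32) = -475 /3172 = -0.15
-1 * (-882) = 882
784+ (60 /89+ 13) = 70993 /89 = 797.67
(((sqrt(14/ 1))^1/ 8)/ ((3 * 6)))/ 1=sqrt(14)/ 144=0.03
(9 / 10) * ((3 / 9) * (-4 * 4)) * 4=-96 / 5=-19.20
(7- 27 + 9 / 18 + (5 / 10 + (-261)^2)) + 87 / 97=6605981 / 97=68102.90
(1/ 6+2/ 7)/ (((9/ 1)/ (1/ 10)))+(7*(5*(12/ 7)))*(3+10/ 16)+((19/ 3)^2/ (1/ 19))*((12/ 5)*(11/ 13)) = 86740789/ 49140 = 1765.18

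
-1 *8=-8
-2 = -2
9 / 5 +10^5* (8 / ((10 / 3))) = 240001.80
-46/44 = -23/22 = -1.05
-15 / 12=-5 / 4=-1.25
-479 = -479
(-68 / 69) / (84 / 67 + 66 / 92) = -9112 / 18225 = -0.50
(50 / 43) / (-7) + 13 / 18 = 3013 / 5418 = 0.56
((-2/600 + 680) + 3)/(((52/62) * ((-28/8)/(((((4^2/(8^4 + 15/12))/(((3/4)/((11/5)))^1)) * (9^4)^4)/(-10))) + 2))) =407.17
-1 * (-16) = 16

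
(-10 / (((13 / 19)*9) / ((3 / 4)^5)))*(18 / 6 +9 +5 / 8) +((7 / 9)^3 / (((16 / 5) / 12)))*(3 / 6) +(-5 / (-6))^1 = -40755035 / 12939264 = -3.15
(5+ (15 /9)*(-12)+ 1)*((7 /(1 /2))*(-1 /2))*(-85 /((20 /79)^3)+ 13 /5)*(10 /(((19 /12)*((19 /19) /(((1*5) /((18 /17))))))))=-2326153333 /152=-15303640.35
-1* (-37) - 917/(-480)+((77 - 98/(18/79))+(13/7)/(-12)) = -3168703/10080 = -314.36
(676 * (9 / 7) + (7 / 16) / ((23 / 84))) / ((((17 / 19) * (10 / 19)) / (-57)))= -11538696789 / 109480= -105395.48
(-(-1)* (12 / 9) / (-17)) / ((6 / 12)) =-0.16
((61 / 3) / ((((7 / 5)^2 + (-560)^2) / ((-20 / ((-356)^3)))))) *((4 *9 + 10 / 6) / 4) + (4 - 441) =-1391210085323347847 / 3183547106005056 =-437.00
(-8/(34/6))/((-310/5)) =12/527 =0.02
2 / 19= 0.11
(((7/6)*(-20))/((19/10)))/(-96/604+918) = -52850/3949929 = -0.01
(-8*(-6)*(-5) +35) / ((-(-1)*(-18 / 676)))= 69290 / 9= 7698.89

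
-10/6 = -5/3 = -1.67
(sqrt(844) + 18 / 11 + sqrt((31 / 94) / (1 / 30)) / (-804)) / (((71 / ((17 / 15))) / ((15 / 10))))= -17*sqrt(21855) / 26829480 + 153 / 3905 + 17*sqrt(211) / 355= 0.73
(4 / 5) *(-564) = -2256 / 5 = -451.20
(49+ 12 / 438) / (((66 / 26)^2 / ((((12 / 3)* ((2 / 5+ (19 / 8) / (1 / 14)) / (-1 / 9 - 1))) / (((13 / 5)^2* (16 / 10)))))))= -12043335 / 141328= -85.22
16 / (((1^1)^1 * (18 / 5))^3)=250 / 729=0.34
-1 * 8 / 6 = -4 / 3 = -1.33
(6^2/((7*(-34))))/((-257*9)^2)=-2/70738479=-0.00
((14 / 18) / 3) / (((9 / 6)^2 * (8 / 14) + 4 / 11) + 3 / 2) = 1078 / 13095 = 0.08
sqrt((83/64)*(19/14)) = sqrt(22078)/112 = 1.33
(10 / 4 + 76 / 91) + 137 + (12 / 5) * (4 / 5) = 647261 / 4550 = 142.26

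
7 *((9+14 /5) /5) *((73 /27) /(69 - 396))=-30149 /220725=-0.14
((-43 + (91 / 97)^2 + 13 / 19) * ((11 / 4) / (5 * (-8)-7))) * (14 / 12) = 570377269 / 201653688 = 2.83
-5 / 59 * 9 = -45 / 59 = -0.76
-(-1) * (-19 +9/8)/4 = -143/32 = -4.47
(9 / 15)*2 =6 / 5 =1.20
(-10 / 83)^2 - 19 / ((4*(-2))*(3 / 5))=656855 / 165336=3.97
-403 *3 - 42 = -1251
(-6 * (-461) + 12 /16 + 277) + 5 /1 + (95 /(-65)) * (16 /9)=1425599 /468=3046.15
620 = 620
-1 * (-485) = 485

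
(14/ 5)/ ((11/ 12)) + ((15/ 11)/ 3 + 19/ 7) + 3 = 3551/ 385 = 9.22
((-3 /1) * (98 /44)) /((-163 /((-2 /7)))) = -0.01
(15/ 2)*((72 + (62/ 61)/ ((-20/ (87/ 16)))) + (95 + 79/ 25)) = 24870969/ 19520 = 1274.13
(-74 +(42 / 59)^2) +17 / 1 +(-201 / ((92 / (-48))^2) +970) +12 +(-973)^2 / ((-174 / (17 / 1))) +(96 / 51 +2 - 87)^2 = -7844734630388117 / 92599104414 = -84717.18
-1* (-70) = 70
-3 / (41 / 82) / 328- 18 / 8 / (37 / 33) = -3072 / 1517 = -2.03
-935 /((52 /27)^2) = -681615 /2704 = -252.08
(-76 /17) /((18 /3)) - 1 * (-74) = 3736 /51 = 73.25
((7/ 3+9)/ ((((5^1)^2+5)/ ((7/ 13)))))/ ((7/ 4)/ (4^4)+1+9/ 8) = 121856/ 1277055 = 0.10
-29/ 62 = -0.47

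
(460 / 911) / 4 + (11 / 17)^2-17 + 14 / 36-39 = -260959891 / 4739022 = -55.07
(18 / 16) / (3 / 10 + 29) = 45 / 1172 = 0.04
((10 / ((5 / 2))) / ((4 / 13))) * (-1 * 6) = -78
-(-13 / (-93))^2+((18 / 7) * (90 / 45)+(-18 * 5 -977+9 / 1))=-63744313 / 60543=-1052.88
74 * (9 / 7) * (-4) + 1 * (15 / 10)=-379.07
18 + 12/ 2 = 24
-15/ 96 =-5/ 32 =-0.16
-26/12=-13/6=-2.17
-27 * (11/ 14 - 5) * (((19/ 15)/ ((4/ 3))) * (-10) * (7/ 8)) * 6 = -90801/ 16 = -5675.06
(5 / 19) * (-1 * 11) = -55 / 19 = -2.89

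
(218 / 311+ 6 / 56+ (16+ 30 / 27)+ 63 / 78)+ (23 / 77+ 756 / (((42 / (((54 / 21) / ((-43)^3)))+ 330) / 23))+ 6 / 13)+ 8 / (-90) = 4230784522104757 / 218251904810940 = 19.38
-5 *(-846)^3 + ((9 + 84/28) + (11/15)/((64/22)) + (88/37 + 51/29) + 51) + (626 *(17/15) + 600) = 103951555232199/34336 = 3027480056.86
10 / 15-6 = -16 / 3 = -5.33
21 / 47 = 0.45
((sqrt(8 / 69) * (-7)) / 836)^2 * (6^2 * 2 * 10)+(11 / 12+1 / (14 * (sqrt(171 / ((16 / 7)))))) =2 * sqrt(133) / 2793+11121853 / 12055956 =0.93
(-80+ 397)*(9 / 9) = 317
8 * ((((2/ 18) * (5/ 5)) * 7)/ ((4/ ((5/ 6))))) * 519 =6055/ 9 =672.78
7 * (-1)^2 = 7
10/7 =1.43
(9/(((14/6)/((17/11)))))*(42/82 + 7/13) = 36720/5863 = 6.26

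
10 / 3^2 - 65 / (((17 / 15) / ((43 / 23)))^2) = -241845815 / 1375929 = -175.77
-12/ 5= -2.40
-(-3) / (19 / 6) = 0.95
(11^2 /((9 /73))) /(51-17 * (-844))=0.07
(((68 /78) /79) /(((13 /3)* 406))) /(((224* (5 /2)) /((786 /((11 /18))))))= 60129 /4173789620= 0.00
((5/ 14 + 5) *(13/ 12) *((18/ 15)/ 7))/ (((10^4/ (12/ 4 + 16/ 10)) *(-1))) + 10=10.00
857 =857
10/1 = 10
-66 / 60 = -11 / 10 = -1.10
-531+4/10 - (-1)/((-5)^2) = -13264/25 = -530.56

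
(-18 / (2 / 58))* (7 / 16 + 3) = -14355 / 8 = -1794.38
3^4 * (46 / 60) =62.10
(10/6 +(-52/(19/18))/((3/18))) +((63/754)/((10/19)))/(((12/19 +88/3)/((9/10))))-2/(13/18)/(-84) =-2157227948923/7340642400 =-293.87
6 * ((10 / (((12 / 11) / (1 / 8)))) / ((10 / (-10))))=-55 / 8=-6.88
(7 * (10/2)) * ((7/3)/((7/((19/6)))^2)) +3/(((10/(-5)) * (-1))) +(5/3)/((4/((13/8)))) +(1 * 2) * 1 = 18049/864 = 20.89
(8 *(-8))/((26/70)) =-2240/13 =-172.31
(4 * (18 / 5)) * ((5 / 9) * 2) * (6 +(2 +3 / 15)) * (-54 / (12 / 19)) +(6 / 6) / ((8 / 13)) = -448639 / 40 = -11215.98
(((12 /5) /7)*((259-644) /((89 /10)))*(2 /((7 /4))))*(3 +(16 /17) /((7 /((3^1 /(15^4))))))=-4241171264 /83404125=-50.85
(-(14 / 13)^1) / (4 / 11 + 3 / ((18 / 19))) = -924 / 3029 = -0.31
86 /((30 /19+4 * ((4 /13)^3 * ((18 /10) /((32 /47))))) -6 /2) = -17949490 /232299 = -77.27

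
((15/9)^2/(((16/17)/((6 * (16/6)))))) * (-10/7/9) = -4250/567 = -7.50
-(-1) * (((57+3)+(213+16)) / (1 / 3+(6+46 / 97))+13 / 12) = 1034941 / 23772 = 43.54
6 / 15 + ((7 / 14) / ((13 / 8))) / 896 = 5829 / 14560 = 0.40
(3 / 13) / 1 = 3 / 13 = 0.23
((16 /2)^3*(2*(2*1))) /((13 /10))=1575.38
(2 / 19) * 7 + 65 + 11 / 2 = 71.24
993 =993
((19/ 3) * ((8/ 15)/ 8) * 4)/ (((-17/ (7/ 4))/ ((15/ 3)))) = -133/ 153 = -0.87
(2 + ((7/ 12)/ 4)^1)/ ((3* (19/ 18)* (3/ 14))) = 721/ 228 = 3.16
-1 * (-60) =60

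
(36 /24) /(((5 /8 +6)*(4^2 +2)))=2 /159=0.01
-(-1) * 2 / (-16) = -1 / 8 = -0.12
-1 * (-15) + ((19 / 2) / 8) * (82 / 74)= 9659 / 592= 16.32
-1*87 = -87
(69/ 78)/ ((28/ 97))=2231/ 728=3.06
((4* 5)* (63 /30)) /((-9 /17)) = -238 /3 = -79.33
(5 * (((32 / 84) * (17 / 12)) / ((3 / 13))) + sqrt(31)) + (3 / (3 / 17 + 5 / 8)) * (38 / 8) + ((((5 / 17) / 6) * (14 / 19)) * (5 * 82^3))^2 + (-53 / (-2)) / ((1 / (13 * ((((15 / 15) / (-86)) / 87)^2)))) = sqrt(31) + 265111092611317870447683145 / 26737219457044488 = 9915432425.05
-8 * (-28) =224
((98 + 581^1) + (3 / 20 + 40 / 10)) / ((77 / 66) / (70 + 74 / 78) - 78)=-2908117 / 331970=-8.76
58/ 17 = 3.41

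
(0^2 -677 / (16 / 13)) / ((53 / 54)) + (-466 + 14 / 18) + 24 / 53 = -3912203 / 3816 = -1025.21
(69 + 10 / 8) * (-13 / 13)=-281 / 4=-70.25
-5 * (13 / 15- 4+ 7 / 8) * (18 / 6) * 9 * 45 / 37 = 109755 / 296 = 370.79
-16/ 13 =-1.23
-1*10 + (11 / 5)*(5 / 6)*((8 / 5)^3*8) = 18778 / 375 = 50.07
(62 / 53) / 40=31 / 1060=0.03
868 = 868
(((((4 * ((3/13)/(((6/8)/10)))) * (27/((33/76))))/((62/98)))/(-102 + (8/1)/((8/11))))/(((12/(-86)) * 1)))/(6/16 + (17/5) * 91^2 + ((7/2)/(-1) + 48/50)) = 1098048000/324488555963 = 0.00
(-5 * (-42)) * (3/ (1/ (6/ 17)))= 3780/ 17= 222.35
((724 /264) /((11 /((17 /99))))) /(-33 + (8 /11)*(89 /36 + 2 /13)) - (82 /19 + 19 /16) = -24305935039 /4415514576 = -5.50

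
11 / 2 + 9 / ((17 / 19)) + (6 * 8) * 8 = 13585 / 34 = 399.56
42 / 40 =21 / 20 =1.05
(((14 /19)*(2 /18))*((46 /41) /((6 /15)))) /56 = 0.00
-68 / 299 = -0.23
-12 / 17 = -0.71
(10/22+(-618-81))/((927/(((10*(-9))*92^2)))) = 574028.03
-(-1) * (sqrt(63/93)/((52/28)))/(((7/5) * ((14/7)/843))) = 4215 * sqrt(651)/806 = 133.43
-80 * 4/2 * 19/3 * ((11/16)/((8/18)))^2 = -310365/128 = -2424.73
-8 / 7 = -1.14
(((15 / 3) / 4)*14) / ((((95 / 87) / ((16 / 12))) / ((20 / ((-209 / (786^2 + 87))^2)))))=3735273004.06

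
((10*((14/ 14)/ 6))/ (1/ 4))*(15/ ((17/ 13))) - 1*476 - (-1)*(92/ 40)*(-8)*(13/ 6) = -112046/ 255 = -439.40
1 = 1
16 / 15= 1.07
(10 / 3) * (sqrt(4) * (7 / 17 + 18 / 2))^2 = 1024000 / 867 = 1181.08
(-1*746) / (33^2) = -746 / 1089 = -0.69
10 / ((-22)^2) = 5 / 242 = 0.02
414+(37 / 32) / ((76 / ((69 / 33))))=11076179 / 26752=414.03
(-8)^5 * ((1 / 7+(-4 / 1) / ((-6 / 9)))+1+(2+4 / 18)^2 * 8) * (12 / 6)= -1733427200 / 567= -3057190.83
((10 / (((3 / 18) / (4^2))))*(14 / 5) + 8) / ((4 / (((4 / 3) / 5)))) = 2696 / 15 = 179.73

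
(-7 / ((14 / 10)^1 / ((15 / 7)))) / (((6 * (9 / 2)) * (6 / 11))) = -0.73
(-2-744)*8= -5968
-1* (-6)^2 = -36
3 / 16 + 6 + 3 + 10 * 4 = 787 / 16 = 49.19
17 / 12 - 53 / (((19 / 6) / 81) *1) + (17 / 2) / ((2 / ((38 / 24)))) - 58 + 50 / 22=-14077561 / 10032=-1403.27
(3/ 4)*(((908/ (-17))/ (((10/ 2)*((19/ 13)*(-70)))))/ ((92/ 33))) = 292149/ 10400600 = 0.03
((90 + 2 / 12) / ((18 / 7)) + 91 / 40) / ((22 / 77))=282289 / 2160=130.69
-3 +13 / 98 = -2.87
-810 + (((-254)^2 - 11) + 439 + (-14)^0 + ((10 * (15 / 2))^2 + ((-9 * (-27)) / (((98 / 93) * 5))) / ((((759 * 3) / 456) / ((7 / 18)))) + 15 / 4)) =69767.34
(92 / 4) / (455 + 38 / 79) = 0.05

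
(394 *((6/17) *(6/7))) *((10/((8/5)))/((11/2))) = 177300/1309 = 135.45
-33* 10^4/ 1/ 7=-330000/ 7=-47142.86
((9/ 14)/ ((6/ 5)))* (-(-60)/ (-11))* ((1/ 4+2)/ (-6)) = 675/ 616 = 1.10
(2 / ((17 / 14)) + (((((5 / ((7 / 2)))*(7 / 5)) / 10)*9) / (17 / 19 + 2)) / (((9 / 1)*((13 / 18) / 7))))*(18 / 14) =2.98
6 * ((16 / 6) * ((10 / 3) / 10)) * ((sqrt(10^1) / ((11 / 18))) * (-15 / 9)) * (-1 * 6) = 960 * sqrt(10) / 11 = 275.98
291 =291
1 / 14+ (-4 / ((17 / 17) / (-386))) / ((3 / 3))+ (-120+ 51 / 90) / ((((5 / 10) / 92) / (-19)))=88007431 / 210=419083.00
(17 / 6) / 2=17 / 12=1.42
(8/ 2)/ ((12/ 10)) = 10/ 3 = 3.33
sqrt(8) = 2*sqrt(2) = 2.83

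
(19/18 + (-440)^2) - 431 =3477061/18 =193170.06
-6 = -6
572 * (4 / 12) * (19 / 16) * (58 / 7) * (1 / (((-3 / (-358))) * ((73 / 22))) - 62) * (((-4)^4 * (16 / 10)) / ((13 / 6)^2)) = -141557030912 / 33215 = -4261840.46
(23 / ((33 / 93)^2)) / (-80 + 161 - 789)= -22103 / 85668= -0.26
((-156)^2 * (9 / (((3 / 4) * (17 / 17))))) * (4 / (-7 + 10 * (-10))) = -1168128 / 107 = -10917.08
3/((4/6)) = 4.50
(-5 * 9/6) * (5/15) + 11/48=-109/48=-2.27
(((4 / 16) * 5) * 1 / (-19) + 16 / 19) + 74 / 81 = 10403 / 6156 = 1.69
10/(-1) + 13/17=-157/17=-9.24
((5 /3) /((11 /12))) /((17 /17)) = 20 /11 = 1.82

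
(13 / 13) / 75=1 / 75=0.01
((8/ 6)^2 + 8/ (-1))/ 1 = -56/ 9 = -6.22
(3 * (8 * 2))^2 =2304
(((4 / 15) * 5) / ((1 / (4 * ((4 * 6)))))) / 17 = 128 / 17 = 7.53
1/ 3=0.33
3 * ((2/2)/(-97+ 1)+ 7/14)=47/32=1.47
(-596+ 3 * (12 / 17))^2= 101929216 / 289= 352696.25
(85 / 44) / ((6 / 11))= 85 / 24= 3.54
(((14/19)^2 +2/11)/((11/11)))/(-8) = -1439/15884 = -0.09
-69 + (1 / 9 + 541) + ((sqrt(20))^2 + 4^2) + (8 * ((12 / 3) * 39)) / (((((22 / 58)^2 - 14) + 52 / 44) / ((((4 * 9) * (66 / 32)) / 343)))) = 88098042887 / 180975375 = 486.80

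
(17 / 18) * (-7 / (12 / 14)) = -833 / 108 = -7.71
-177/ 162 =-59/ 54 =-1.09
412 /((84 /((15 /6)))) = 515 /42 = 12.26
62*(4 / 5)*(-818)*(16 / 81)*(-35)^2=-795226880 / 81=-9817615.80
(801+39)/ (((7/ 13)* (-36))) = -130/ 3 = -43.33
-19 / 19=-1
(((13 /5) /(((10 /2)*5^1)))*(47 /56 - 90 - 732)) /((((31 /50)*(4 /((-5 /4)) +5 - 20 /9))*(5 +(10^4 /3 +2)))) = 16140735 /165266332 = 0.10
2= 2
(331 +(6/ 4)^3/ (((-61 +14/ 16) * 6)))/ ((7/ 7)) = 318413/ 962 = 330.99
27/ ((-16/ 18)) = -243/ 8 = -30.38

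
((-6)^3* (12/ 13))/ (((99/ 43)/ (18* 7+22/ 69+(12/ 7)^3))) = -89742720/ 7889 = -11375.68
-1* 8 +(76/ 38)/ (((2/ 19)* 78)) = -605/ 78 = -7.76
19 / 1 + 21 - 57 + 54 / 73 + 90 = 73.74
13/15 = 0.87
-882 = -882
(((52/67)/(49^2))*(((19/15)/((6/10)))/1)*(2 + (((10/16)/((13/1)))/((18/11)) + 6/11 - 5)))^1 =-948841/573329988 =-0.00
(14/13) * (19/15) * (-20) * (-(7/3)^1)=7448/117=63.66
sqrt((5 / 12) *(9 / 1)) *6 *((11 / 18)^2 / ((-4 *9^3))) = -121 *sqrt(15) / 314928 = -0.00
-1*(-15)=15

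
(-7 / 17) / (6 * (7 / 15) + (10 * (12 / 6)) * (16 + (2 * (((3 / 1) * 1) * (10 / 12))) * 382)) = -0.00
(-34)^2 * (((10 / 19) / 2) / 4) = 76.05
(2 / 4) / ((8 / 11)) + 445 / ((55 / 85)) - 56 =111305 / 176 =632.41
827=827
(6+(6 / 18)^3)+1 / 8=1331 / 216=6.16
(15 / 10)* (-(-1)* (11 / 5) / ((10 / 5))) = 33 / 20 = 1.65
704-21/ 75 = 17593/ 25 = 703.72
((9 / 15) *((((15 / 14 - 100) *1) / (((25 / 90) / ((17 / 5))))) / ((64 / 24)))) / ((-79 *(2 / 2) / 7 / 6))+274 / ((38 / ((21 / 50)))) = 22196019 / 150100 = 147.87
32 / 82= 16 / 41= 0.39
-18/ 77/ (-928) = 9/ 35728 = 0.00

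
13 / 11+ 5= 68 / 11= 6.18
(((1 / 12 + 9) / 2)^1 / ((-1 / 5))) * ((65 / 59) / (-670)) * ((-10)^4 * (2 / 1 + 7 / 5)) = 15055625 / 11859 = 1269.55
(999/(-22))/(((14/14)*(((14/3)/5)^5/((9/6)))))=-2275846875/23664256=-96.17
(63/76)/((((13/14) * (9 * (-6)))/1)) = -49/2964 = -0.02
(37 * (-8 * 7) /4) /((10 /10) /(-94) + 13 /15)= -730380 /1207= -605.12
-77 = -77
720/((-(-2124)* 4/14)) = 70/59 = 1.19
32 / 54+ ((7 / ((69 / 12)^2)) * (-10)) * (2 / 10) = 2416 / 14283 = 0.17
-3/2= -1.50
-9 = -9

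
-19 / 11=-1.73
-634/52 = -317/26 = -12.19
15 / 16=0.94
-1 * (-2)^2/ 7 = -4/ 7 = -0.57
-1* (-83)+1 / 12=997 / 12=83.08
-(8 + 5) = -13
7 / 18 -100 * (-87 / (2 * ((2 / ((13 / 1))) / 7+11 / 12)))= 3420431 / 738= 4634.73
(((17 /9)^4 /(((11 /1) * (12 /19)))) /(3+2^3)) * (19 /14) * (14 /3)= 1.05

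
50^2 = 2500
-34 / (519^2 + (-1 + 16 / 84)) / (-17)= 21 / 2828282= 0.00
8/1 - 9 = -1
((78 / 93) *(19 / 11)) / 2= 247 / 341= 0.72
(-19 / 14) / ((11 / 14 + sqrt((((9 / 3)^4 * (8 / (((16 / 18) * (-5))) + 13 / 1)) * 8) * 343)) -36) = -938448 * sqrt(5) / 2438354419 -46835 / 2438354419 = -0.00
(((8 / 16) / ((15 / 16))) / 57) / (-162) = -4 / 69255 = -0.00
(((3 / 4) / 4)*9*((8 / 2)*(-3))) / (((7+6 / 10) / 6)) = -1215 / 76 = -15.99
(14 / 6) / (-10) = -0.23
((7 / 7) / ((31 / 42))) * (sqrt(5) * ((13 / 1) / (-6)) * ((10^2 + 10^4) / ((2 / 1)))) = -459550 * sqrt(5) / 31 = -33147.90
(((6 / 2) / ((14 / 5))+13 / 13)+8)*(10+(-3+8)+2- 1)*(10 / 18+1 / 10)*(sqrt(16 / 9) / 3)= 44368 / 945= 46.95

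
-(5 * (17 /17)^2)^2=-25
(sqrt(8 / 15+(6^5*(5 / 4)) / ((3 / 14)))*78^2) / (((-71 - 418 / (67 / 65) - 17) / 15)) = -45292*sqrt(2551530) / 1837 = -39383.35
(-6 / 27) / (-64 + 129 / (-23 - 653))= 1352 / 390537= 0.00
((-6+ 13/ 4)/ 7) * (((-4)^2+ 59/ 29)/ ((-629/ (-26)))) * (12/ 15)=-149578/ 638435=-0.23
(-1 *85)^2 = 7225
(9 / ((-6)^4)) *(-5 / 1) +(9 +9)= 17.97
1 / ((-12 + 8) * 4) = -1 / 16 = -0.06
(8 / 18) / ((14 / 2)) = 4 / 63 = 0.06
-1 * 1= -1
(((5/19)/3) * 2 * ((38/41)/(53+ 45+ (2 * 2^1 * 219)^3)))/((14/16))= 80/289391344557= 0.00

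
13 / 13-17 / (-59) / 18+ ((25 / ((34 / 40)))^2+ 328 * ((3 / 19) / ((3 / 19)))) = 366480935 / 306918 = 1194.07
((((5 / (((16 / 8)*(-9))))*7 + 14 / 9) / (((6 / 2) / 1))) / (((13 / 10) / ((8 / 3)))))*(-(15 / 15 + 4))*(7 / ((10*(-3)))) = -980 / 3159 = -0.31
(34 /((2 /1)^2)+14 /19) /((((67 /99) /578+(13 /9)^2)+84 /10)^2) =1163665649267550 /13856583028485139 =0.08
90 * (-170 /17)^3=-90000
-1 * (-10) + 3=13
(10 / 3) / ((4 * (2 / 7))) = 35 / 12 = 2.92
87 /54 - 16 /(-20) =2.41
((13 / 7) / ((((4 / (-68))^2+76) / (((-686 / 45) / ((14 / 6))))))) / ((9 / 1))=-52598 / 2965275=-0.02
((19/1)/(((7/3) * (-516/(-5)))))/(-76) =-5/4816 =-0.00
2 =2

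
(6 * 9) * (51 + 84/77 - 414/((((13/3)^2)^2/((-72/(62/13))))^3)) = 9781252049690979642/3475105049031473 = 2814.66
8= 8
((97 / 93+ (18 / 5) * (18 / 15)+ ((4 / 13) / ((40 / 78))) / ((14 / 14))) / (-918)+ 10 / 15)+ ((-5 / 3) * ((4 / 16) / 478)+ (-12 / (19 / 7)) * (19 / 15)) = -10081196369 / 2040438600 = -4.94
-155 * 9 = -1395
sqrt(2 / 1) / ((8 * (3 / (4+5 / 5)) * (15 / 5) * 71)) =5 * sqrt(2) / 5112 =0.00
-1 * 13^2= -169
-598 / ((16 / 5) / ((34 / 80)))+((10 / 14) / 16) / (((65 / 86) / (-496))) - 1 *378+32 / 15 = -42333367 / 87360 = -484.59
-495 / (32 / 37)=-572.34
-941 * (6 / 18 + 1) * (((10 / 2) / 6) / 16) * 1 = -4705 / 72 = -65.35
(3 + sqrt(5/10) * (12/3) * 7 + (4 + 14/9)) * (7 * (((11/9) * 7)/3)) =41503/243 + 7546 * sqrt(2)/27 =566.04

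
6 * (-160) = -960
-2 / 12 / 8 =-1 / 48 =-0.02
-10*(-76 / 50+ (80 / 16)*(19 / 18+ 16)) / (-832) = 37691 / 37440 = 1.01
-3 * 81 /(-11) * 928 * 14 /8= 394632 /11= 35875.64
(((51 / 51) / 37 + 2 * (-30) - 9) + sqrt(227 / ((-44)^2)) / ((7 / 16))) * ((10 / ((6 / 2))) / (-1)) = 227.30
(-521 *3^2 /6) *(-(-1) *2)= -1563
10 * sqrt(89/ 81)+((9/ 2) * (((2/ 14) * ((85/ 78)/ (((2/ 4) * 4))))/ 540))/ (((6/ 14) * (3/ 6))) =17/ 5616+10 * sqrt(89)/ 9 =10.49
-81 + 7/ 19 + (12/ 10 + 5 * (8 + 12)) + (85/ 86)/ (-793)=133250817/ 6478810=20.57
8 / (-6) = -4 / 3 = -1.33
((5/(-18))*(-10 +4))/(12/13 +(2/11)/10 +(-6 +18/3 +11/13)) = 3575/3834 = 0.93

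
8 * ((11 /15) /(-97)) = -88 /1455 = -0.06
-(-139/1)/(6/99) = 4587/2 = 2293.50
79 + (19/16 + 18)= 98.19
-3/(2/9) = -27/2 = -13.50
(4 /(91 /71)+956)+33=90283 /91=992.12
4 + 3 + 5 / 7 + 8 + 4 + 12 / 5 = 774 / 35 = 22.11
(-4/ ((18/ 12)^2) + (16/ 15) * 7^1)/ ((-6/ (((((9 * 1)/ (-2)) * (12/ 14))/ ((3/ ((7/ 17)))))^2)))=-384/ 1445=-0.27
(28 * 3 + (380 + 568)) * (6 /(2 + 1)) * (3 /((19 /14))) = 86688 /19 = 4562.53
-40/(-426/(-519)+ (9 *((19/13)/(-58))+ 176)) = -5217680/23035277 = -0.23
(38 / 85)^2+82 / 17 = 36294 / 7225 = 5.02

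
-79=-79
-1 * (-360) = 360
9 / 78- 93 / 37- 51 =-51369 / 962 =-53.40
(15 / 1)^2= 225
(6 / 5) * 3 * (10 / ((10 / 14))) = 50.40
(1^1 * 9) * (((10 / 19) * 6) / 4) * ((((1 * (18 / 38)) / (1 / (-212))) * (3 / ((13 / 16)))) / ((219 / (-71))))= 292610880 / 342589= 854.12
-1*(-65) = 65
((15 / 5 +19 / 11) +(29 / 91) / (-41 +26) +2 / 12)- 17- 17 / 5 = -93257 / 6006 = -15.53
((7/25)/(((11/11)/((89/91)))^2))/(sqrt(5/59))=7921* sqrt(295)/147875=0.92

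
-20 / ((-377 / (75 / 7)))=1500 / 2639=0.57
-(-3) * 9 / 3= 9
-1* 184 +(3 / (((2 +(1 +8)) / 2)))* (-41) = -2270 / 11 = -206.36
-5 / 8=-0.62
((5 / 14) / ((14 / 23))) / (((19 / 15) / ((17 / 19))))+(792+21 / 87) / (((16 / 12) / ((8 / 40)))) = 122346645 / 1025962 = 119.25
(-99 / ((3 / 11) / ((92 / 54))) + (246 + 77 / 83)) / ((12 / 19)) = -5272937 / 8964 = -588.23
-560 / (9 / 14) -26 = -8074 / 9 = -897.11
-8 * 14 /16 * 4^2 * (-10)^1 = 1120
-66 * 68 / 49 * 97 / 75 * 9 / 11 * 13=-1543464 / 1225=-1259.97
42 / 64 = 21 / 32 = 0.66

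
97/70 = 1.39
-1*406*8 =-3248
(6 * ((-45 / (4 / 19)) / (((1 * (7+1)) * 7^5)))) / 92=-2565 / 24739904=-0.00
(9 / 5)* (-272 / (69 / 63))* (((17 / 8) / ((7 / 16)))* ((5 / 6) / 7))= -258.48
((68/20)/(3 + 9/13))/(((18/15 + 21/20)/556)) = 30719/135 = 227.55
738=738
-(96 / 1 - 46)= -50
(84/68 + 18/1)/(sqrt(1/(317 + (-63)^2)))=1259.29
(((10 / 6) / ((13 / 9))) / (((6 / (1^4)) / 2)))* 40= 200 / 13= 15.38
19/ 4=4.75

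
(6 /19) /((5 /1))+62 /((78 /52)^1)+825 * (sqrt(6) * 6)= 11798 /285+4950 * sqrt(6)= 12166.37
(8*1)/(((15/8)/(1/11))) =64/165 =0.39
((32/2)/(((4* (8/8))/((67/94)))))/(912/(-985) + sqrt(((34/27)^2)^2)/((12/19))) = 288662130/160462277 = 1.80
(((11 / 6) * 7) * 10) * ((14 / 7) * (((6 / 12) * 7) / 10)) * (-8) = -2156 / 3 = -718.67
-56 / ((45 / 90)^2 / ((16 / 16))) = -224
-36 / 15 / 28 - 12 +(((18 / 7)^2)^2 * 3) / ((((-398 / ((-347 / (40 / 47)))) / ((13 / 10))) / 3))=511.96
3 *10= 30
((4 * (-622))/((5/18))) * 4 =-179136/5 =-35827.20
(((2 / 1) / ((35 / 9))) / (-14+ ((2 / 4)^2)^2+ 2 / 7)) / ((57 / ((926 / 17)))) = -88896 / 2469335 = -0.04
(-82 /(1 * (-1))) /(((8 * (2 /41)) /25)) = 42025 /8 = 5253.12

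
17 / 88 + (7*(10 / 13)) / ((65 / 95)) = 119913 / 14872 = 8.06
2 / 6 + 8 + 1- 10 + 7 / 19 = -17 / 57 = -0.30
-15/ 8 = -1.88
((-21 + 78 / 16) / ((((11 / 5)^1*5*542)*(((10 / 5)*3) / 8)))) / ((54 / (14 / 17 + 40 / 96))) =-989 / 11941344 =-0.00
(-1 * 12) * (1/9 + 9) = -328/3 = -109.33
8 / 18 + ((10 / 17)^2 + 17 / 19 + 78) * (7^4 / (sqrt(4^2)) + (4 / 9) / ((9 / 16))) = 28244333837 / 593028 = 47627.32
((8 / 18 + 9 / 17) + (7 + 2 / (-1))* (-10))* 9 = -7501 / 17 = -441.24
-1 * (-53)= 53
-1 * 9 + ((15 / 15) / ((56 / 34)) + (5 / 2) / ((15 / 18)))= -151 / 28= -5.39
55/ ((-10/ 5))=-55/ 2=-27.50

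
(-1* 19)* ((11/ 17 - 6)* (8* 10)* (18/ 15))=165984/ 17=9763.76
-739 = -739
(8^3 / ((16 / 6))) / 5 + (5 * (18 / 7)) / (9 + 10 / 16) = 39.74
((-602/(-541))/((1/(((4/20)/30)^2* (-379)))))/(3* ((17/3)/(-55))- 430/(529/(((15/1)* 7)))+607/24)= 379328972/1221689107875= 0.00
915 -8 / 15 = 914.47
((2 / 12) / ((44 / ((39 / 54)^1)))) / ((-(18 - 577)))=1 / 204336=0.00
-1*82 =-82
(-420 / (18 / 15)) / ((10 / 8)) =-280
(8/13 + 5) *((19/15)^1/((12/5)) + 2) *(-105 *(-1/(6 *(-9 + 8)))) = -17885/72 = -248.40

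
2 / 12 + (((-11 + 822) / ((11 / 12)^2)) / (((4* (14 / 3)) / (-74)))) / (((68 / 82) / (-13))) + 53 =5186562125 / 86394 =60033.82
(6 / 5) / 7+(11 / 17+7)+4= 7032 / 595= 11.82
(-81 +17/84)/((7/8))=-13574/147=-92.34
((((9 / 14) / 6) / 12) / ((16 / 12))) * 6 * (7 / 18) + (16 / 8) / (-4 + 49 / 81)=-10093 / 17600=-0.57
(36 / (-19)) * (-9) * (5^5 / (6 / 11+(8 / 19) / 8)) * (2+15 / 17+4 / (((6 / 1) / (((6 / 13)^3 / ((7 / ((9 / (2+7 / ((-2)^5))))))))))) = 1296659558700 / 4967417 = 261032.96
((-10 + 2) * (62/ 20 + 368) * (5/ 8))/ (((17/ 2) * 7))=-3711/ 119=-31.18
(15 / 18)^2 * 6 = 25 / 6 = 4.17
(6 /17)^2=36 /289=0.12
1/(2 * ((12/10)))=5/12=0.42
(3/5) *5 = 3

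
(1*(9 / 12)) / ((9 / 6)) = 1 / 2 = 0.50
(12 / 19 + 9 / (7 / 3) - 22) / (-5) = 2329 / 665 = 3.50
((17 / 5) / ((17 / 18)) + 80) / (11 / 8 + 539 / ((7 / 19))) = 304 / 5325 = 0.06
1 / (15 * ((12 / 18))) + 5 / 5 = 11 / 10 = 1.10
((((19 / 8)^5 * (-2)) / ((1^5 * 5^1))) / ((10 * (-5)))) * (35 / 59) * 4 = 17332693 / 12083200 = 1.43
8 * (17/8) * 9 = 153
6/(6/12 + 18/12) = 3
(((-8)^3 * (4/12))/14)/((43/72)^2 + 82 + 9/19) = -8404992/57109213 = -0.15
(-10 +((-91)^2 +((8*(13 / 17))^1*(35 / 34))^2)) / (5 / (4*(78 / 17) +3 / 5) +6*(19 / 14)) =7827530242707 / 7917957842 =988.58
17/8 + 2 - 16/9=2.35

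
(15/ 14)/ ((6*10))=1/ 56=0.02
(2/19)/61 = 2/1159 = 0.00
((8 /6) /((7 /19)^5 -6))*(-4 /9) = 39617584 /400674249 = 0.10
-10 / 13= -0.77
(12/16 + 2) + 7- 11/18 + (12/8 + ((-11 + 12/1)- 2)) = 347/36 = 9.64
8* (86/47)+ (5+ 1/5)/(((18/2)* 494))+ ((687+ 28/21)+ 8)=28570442/40185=710.97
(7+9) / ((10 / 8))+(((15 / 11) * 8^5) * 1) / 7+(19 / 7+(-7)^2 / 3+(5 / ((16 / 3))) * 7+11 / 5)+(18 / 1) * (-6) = 3334841 / 528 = 6315.99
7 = 7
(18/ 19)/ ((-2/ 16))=-144/ 19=-7.58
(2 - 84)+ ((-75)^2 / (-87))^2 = 3446663 / 841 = 4098.29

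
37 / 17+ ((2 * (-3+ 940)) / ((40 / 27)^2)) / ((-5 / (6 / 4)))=-253.98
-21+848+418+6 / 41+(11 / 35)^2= 62542436 / 50225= 1245.25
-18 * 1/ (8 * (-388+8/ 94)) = 423/ 72928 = 0.01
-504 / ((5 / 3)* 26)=-756 / 65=-11.63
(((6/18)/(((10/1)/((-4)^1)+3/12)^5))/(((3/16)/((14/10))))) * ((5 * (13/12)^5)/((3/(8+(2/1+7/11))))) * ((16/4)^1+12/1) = -8649641728/473513931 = -18.27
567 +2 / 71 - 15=39194 / 71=552.03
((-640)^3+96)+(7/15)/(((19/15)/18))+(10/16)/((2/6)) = -39845872115/152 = -262143895.49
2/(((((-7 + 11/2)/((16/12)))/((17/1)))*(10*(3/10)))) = -272/27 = -10.07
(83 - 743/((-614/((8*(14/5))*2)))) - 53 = 129266/1535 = 84.21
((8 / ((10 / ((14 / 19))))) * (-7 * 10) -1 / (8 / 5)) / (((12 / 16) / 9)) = -19101 / 38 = -502.66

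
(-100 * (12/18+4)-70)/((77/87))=-6670/11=-606.36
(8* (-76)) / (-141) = 608 / 141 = 4.31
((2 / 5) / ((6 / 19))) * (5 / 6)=19 / 18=1.06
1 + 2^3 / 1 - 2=7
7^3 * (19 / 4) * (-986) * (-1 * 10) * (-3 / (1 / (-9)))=433738935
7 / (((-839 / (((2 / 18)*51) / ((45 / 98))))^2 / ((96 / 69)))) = 0.00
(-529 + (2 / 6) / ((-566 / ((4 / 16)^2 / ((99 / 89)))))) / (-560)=1422815417 / 1506193920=0.94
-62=-62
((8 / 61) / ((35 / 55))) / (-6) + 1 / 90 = -893 / 38430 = -0.02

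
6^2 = 36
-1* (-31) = 31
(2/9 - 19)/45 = -169/405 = -0.42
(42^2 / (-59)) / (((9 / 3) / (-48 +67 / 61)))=1682268 / 3599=467.43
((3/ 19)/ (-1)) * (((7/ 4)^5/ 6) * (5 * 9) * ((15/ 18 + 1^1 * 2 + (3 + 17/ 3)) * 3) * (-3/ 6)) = 335.28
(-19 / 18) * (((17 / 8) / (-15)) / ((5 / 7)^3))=110789 / 270000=0.41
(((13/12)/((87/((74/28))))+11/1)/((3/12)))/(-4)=-161257/14616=-11.03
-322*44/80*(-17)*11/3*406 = 67228931/15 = 4481928.73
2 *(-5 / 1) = -10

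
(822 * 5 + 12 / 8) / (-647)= -6.35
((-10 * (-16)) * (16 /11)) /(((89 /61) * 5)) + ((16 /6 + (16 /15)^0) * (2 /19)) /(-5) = 8879582 /279015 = 31.82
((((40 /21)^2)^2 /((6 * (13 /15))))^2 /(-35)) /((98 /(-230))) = 942080000000000 /2192477688579087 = 0.43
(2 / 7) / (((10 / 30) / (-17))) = -14.57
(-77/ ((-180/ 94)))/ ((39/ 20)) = 20.62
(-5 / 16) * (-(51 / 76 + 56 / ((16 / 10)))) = 11.15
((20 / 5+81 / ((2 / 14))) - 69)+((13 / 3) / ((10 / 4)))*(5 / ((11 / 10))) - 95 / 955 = 3213139 / 6303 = 509.78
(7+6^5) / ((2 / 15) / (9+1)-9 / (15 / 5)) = -583725 / 224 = -2605.92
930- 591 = 339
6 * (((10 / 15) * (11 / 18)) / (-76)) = -0.03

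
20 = 20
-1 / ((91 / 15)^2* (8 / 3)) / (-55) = 135 / 728728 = 0.00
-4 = -4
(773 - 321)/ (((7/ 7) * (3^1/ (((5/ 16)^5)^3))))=3448486328125/ 864691128455135232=0.00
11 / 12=0.92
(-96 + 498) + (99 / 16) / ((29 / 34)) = 94947 / 232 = 409.25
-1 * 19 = -19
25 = 25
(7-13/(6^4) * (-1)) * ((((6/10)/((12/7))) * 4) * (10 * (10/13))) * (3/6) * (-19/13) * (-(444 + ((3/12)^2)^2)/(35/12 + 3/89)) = 2657268894875/320067072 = 8302.23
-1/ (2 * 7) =-1/ 14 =-0.07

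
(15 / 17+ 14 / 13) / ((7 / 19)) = 8227 / 1547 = 5.32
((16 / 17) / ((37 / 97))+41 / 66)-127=-123.91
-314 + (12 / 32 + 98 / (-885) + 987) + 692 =9666071 / 7080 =1365.26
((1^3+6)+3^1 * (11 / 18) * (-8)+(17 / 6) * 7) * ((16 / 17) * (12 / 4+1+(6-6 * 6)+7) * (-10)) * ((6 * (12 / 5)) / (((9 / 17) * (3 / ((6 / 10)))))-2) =1908512 / 255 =7484.36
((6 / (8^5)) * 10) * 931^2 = 13001415 / 8192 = 1587.09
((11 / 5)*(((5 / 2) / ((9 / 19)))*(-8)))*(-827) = 691372 / 9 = 76819.11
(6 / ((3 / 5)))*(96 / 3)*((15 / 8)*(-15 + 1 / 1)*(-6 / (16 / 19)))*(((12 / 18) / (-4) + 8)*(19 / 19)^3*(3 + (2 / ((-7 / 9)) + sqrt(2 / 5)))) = 200925 + 93765*sqrt(10) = 497435.96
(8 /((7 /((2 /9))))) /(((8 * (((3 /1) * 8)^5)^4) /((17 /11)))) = 17 /1392926090731769172940799606784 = 0.00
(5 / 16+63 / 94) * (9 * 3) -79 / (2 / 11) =-306791 / 752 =-407.97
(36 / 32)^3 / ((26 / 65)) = 3645 / 1024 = 3.56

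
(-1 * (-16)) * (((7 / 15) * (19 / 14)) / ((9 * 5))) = 152 / 675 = 0.23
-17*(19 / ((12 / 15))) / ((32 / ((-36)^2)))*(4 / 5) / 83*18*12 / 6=-470934 / 83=-5673.90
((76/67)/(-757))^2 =0.00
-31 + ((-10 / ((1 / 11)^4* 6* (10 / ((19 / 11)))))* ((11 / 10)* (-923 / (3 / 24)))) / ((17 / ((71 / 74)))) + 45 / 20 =72918532603 / 37740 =1932128.58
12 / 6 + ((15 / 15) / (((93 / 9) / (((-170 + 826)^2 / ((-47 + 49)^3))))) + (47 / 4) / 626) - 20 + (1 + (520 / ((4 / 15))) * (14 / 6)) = 9738.70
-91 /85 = -1.07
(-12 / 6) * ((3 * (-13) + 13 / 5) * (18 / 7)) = 187.20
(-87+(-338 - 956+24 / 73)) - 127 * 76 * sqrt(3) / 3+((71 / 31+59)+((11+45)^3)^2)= 69793133523169 / 2263 - 9652 * sqrt(3) / 3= 30840972564.03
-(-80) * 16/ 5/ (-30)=-128/ 15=-8.53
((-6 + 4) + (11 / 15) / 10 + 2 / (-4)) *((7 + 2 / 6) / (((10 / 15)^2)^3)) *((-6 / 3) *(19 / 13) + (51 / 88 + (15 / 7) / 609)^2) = 523.60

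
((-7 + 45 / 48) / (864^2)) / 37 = -97 / 441925632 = -0.00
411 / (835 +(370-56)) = 137 / 383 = 0.36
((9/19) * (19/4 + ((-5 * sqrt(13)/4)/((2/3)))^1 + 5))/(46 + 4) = 351/3800-27 * sqrt(13)/1520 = 0.03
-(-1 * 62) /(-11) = -62 /11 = -5.64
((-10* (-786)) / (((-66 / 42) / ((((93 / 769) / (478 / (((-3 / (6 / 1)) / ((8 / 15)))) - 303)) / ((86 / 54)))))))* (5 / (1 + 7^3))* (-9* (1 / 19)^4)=-23313693375 / 49706239653303046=-0.00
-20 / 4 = -5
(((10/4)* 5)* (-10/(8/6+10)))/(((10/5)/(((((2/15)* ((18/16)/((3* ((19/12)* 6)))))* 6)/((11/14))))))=-1575/7106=-0.22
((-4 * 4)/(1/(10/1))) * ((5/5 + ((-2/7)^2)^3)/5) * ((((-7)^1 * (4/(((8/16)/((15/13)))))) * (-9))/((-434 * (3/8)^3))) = 38572195840/47412547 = 813.54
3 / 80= 0.04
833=833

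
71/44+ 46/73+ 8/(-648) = 580555/260172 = 2.23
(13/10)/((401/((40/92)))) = 13/9223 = 0.00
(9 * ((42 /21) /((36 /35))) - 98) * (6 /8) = -483 /8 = -60.38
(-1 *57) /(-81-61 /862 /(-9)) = 442206 /628337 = 0.70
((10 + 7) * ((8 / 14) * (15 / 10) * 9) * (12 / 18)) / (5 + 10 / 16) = 544 / 35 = 15.54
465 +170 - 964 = -329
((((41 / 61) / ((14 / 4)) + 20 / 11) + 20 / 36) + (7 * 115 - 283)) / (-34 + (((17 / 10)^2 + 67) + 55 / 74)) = 82047385300 / 5729809239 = 14.32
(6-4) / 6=0.33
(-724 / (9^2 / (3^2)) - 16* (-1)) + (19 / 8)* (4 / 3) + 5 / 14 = -3838 / 63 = -60.92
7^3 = 343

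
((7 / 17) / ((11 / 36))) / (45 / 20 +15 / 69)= 23184 / 42449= 0.55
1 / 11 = 0.09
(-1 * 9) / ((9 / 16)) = -16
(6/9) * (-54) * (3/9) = -12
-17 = -17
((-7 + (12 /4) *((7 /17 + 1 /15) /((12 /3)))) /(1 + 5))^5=-1834297227456649 /1104080803200000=-1.66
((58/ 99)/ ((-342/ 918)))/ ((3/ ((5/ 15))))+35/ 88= 10067/ 45144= 0.22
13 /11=1.18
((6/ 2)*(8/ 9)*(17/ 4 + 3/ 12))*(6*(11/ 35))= 792/ 35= 22.63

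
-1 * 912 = -912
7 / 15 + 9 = 142 / 15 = 9.47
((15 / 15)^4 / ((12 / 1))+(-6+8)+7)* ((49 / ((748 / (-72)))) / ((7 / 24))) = -27468 / 187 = -146.89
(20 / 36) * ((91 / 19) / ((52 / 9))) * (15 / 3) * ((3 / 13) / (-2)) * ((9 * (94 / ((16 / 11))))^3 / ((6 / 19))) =-17629386788475 / 106496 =-165540365.73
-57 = -57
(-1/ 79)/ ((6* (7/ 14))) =-1/ 237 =-0.00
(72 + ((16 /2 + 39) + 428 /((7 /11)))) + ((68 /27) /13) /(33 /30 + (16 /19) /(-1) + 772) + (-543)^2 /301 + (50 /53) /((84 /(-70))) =1454536581738379 /821609475687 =1770.35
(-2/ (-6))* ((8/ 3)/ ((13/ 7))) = 56/ 117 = 0.48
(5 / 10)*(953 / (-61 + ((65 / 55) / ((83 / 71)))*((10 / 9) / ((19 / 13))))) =-148785219 / 18807026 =-7.91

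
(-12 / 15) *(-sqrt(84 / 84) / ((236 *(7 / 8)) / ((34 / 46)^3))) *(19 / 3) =746776 / 75374565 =0.01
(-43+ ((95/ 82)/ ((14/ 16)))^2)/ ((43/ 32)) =-108718944/ 3541867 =-30.70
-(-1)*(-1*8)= -8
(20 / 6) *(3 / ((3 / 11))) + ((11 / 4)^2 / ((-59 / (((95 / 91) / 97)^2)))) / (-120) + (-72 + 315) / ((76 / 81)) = 9916219415980063 / 33540002461056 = 295.65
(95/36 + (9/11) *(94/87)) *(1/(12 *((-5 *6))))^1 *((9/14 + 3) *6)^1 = -687769/3215520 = -0.21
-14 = -14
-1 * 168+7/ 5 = -833/ 5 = -166.60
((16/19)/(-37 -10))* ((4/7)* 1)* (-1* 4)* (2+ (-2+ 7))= 256/893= 0.29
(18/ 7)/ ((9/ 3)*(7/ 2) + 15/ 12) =72/ 329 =0.22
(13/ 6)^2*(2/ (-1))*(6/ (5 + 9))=-169/ 42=-4.02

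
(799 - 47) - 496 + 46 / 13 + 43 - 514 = -2749 / 13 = -211.46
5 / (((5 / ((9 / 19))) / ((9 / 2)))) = 81 / 38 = 2.13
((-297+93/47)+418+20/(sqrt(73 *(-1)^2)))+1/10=20 *sqrt(73)/73+57847/470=125.42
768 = 768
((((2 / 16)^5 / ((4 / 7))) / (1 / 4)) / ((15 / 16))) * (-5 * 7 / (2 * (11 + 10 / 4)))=-49 / 165888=-0.00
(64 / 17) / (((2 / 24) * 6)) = 128 / 17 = 7.53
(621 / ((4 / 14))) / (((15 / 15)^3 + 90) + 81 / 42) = 30429 / 1301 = 23.39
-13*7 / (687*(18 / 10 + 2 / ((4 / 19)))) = -910 / 77631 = -0.01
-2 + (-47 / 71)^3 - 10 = -4398755 / 357911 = -12.29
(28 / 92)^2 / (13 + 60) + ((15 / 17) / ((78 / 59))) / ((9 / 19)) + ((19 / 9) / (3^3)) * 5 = 7470894419 / 4147697502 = 1.80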